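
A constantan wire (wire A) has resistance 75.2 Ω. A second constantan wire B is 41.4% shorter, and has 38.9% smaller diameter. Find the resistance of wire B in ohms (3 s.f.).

R ∝ L/d², so R_B/R_A = (1 − 41.4/100) × (1 − 38.9/100)⁻²
= 0.586 × 2.679 = 1.57
R_B = 1.57 × 75.2 = 118 Ω

118 Ω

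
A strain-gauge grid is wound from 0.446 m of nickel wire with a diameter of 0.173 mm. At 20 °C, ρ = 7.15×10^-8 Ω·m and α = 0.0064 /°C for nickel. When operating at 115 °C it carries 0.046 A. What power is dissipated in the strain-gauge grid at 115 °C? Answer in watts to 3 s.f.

0.00462 W

A = π(d/2)² = π(8.6500e-05 m)² = 2.351e-08 m²
R₍20₎ = ρL/A = (7.15×10^-8)(0.446)/(2.351e-08) = 1.357 Ω
R₍115₎ = R₍20₎(1 + αΔT) = 1.357 × (1 + 0.0064×95) = 2.181 Ω
P = I²R = (0.046)² × 2.181 = 0.00462 W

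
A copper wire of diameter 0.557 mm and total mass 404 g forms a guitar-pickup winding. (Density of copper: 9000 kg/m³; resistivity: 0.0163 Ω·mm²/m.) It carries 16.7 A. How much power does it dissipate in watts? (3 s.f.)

ρ = 0.0163 Ω·mm²/m = 1.63×10^-8 Ω·m
A = π(d/2)² = π(2.7850e-04 m)² = 2.4367e-07 m²
L = m/(density·A) = 0.404/(9000×2.4367e-07) = 184.2 m
R = ρL/A = (1.63×10^-8)(184.2)/(2.4367e-07) = 12.32 Ω
P = I²R = (16.7)² × 12.32 = 3440 W

3440 W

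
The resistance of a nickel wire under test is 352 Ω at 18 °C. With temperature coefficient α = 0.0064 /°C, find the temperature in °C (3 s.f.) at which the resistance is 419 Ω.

47.7 °C

R = R₀(1 + α(T − T₀)) ⇒ T = T₀ + (R/R₀ − 1)/α
T = 18 + (419/352 − 1)/0.0064 = 18 + (0.1903)/0.0064 = 47.7 °C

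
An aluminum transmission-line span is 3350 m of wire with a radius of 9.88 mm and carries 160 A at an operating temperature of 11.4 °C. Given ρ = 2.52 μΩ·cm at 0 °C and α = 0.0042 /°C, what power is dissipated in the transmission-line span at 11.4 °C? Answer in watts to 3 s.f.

ρ = 2.52 μΩ·cm = 2.52×10^-8 Ω·m
A = πr² = π(9.8800e-03 m)² = 3.067e-04 m²
R₍0₎ = ρL/A = (2.52×10^-8)(3350)/(3.067e-04) = 0.2753 Ω
R₍11.4₎ = R₍0₎(1 + αΔT) = 0.2753 × (1 + 0.0042×11.4) = 0.2885 Ω
P = I²R = (160)² × 0.2885 = 7380 W

7380 W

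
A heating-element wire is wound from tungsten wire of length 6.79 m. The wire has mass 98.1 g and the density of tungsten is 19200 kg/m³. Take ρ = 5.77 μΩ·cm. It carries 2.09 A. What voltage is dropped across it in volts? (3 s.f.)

1.09 V

ρ = 5.77 μΩ·cm = 5.77×10^-8 Ω·m
A = m/(density·L) = 0.0981/(19200×6.79) = 7.5249e-07 m²
R = ρL/A = (5.77×10^-8)(6.79)/(7.5249e-07) = 0.5207 Ω
V = IR = 2.09 × 0.5207 = 1.09 V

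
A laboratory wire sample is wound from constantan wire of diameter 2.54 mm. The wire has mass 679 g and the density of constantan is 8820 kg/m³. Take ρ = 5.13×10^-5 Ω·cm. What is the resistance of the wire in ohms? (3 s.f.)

ρ = 5.13×10^-5 Ω·cm = 5.13×10^-7 Ω·m
A = π(d/2)² = π(1.2700e-03 m)² = 5.0671e-06 m²
L = m/(density·A) = 0.679/(8820×5.0671e-06) = 15.19 m
R = ρL/A = (5.13×10^-7)(15.19)/(5.0671e-06) = 1.54 Ω

1.54 Ω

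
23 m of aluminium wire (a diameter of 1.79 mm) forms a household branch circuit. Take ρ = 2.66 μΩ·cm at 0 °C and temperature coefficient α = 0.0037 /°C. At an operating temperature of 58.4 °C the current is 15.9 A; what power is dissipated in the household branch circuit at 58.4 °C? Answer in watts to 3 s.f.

74.7 W

ρ = 2.66 μΩ·cm = 2.66×10^-8 Ω·m
A = π(d/2)² = π(8.9500e-04 m)² = 2.516e-06 m²
R₍0₎ = ρL/A = (2.66×10^-8)(23)/(2.516e-06) = 0.2431 Ω
R₍58.4₎ = R₍0₎(1 + αΔT) = 0.2431 × (1 + 0.0037×58.4) = 0.2956 Ω
P = I²R = (15.9)² × 0.2956 = 74.7 W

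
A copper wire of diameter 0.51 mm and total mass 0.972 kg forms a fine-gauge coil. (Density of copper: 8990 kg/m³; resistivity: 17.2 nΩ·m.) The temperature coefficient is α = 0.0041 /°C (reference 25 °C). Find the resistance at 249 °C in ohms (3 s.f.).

ρ = 17.2 nΩ·m = 1.72×10^-8 Ω·m
A = π(d/2)² = π(2.5500e-04 m)² = 2.0428e-07 m²
L = m/(density·A) = 0.972/(8990×2.0428e-07) = 529.3 m
R = ρL/A = (1.72×10^-8)(529.3)/(2.0428e-07) = 44.56 Ω
R(249 °C) = 44.56 × (1 + 0.0041×224) = 85.5 Ω

85.5 Ω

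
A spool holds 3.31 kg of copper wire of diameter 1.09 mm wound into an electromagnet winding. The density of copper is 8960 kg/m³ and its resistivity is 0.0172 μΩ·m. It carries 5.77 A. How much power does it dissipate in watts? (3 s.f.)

ρ = 0.0172 μΩ·m = 1.72×10^-8 Ω·m
A = π(d/2)² = π(5.4500e-04 m)² = 9.3313e-07 m²
L = m/(density·A) = 3.31/(8960×9.3313e-07) = 395.9 m
R = ρL/A = (1.72×10^-8)(395.9)/(9.3313e-07) = 7.297 Ω
P = I²R = (5.77)² × 7.297 = 243 W

243 W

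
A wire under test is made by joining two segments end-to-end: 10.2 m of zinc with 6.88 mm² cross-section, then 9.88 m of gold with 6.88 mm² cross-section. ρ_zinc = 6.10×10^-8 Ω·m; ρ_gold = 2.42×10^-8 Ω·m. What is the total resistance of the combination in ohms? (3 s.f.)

0.125 Ω

Segment 1: A = 6.88 mm² = 6.880e-06 m²
R₁ = ρL/A = (6.10×10^-8)(10.2)/(6.880e-06) = 0.09044 Ω
R₂ = (2.42×10^-8)(9.88)/(6.880e-06) = 0.03475 Ω
R = R₁ + R₂ = 0.125 Ω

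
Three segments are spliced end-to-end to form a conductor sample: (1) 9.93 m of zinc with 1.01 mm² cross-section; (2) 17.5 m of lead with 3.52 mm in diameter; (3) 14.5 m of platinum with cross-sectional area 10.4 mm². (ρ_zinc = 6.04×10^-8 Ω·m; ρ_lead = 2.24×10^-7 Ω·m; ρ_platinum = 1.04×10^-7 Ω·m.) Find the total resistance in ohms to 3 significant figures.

Seg 1: A = 1.01 mm² = 1.010e-06 m²
R_1 = (6.04×10^-8)(9.93)/(1.010e-06) = 0.5938 Ω
Seg 2: A = π(d/2)² = π(1.7600e-03 m)² = 9.731e-06 m²
R_2 = (2.24×10^-7)(17.5)/(9.731e-06) = 0.4028 Ω
Seg 3: A = 10.4 mm² = 1.040e-05 m²
R_3 = (1.04×10^-7)(14.5)/(1.040e-05) = 0.145 Ω
R_total = R_1 + R_2 + R_3 = 1.14 Ω

1.14 Ω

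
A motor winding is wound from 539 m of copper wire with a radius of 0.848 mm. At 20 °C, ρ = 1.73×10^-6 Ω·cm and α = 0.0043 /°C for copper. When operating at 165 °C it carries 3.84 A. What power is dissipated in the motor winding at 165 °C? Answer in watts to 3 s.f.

98.8 W

ρ = 1.73×10^-6 Ω·cm = 1.73×10^-8 Ω·m
A = πr² = π(8.4800e-04 m)² = 2.259e-06 m²
R₍20₎ = ρL/A = (1.73×10^-8)(539)/(2.259e-06) = 4.128 Ω
R₍165₎ = R₍20₎(1 + αΔT) = 4.128 × (1 + 0.0043×145) = 6.701 Ω
P = I²R = (3.84)² × 6.701 = 98.8 W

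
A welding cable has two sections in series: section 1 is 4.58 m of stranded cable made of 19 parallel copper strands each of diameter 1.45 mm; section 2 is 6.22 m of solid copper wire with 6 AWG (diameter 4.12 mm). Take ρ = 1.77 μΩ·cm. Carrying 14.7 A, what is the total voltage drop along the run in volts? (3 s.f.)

ρ = 1.77 μΩ·cm = 1.77×10^-8 Ω·m
Section 1: A_strand = π(7.2500e-04)² = 1.651e-06 m²; R₁ = ρL/(N·A_s) = (1.77×10^-8)(4.58)/(19×1.651e-06) = 0.002584 Ω
Section 2: A = π(4.12/2 mm)² = π(2.0600e-03 m)² = 1.333e-05 m²
R₂ = (1.77×10^-8)(6.22)/(1.333e-05) = 0.008258 Ω
R = R₁ + R₂ = 0.01084 Ω
V = IR = 14.7 × 0.01084 = 0.159 V

0.159 V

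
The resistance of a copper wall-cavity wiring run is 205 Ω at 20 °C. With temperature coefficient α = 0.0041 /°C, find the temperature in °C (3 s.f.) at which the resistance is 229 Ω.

48.6 °C

R = R₀(1 + α(T − T₀)) ⇒ T = T₀ + (R/R₀ − 1)/α
T = 20 + (229/205 − 1)/0.0041 = 20 + (0.1171)/0.0041 = 48.6 °C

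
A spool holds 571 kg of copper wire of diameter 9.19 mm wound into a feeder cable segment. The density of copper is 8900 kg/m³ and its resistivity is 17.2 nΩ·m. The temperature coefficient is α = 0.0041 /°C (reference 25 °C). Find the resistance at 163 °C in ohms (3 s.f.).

ρ = 17.2 nΩ·m = 1.72×10^-8 Ω·m
A = π(d/2)² = π(4.5950e-03 m)² = 6.6332e-05 m²
L = m/(density·A) = 571/(8900×6.6332e-05) = 967.2 m
R = ρL/A = (1.72×10^-8)(967.2)/(6.6332e-05) = 0.2508 Ω
R(163 °C) = 0.2508 × (1 + 0.0041×138) = 0.393 Ω

0.393 Ω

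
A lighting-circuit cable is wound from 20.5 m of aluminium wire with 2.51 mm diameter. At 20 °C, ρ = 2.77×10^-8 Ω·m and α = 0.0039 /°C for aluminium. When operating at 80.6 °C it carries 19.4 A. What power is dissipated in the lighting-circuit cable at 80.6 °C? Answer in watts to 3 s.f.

A = π(d/2)² = π(1.2550e-03 m)² = 4.948e-06 m²
R₍20₎ = ρL/A = (2.77×10^-8)(20.5)/(4.948e-06) = 0.1148 Ω
R₍80.6₎ = R₍20₎(1 + αΔT) = 0.1148 × (1 + 0.0039×60.6) = 0.1419 Ω
P = I²R = (19.4)² × 0.1419 = 53.4 W

53.4 W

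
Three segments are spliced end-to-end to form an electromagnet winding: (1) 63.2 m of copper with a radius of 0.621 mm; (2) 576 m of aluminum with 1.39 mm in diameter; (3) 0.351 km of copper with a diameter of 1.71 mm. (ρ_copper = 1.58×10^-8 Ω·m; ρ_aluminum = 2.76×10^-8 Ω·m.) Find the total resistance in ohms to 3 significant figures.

Seg 1: A = πr² = π(6.2100e-04 m)² = 1.212e-06 m²
R_1 = (1.58×10^-8)(63.2)/(1.212e-06) = 0.8242 Ω
Seg 2: A = π(d/2)² = π(6.9500e-04 m)² = 1.517e-06 m²
R_2 = (2.76×10^-8)(576)/(1.517e-06) = 10.48 Ω
Seg 3: A = π(d/2)² = π(8.5500e-04 m)² = 2.297e-06 m²
R_3 = (1.58×10^-8)(351)/(2.297e-06) = 2.415 Ω
R_total = R_1 + R_2 + R_3 = 13.7 Ω

13.7 Ω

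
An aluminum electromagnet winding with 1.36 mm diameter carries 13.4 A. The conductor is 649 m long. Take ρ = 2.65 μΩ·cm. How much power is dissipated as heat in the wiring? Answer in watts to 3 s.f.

2130 W

ρ = 2.65 μΩ·cm = 2.65×10^-8 Ω·m
A = π(d/2)² = π(6.8000e-04 m)² = 1.453e-06 m²
R = ρL/A = (2.65×10^-8)(649)/(1.453e-06) = 11.84 Ω
P = I²R = (13.4)² × 11.84 = 2130 W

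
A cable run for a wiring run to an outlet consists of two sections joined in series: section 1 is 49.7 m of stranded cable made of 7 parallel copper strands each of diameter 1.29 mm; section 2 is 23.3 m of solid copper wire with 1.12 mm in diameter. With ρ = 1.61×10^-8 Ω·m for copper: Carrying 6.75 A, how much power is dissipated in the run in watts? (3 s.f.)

21.3 W

Section 1: A_strand = π(6.4500e-04)² = 1.307e-06 m²; R₁ = ρL/(N·A_s) = (1.61×10^-8)(49.7)/(7×1.307e-06) = 0.08746 Ω
Section 2: A = π(d/2)² = π(5.6000e-04 m)² = 9.852e-07 m²
R₂ = (1.61×10^-8)(23.3)/(9.852e-07) = 0.3808 Ω
R = R₁ + R₂ = 0.4682 Ω
P = I²R = (6.75)² × 0.4682 = 21.3 W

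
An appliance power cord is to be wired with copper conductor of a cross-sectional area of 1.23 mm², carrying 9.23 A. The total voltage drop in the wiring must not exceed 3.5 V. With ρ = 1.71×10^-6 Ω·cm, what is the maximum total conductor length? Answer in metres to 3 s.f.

ρ = 1.71×10^-6 Ω·cm = 1.71×10^-8 Ω·m
A = 1.23 mm² = 1.230e-06 m²
L_max = V_max·A/(1·ρI) = (3.5)(1.230e-06)/(1.71×10^-8×9.23) = 27.3 m

27.3 m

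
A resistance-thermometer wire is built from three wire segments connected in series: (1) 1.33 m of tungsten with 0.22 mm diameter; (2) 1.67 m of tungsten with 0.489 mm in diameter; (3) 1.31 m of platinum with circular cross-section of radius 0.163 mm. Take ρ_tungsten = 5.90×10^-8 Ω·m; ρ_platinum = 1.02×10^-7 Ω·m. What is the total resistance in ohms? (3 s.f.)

4.19 Ω

Seg 1: A = π(d/2)² = π(1.1000e-04 m)² = 3.801e-08 m²
R_1 = (5.90×10^-8)(1.33)/(3.801e-08) = 2.064 Ω
Seg 2: A = π(d/2)² = π(2.4450e-04 m)² = 1.878e-07 m²
R_2 = (5.90×10^-8)(1.67)/(1.878e-07) = 0.5246 Ω
Seg 3: A = πr² = π(1.6300e-04 m)² = 8.347e-08 m²
R_3 = (1.02×10^-7)(1.31)/(8.347e-08) = 1.601 Ω
R_total = R_1 + R_2 + R_3 = 4.19 Ω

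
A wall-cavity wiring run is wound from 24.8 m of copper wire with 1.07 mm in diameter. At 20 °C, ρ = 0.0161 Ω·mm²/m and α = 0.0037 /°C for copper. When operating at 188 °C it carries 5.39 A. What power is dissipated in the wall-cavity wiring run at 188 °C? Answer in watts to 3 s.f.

20.9 W

ρ = 0.0161 Ω·mm²/m = 1.61×10^-8 Ω·m
A = π(d/2)² = π(5.3500e-04 m)² = 8.992e-07 m²
R₍20₎ = ρL/A = (1.61×10^-8)(24.8)/(8.992e-07) = 0.444 Ω
R₍188₎ = R₍20₎(1 + αΔT) = 0.444 × (1 + 0.0037×168) = 0.7201 Ω
P = I²R = (5.39)² × 0.7201 = 20.9 W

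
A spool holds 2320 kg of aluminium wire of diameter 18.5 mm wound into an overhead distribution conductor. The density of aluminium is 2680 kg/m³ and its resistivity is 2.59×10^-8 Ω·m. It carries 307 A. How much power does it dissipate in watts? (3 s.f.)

29200 W

A = π(d/2)² = π(9.2500e-03 m)² = 2.6880e-04 m²
L = m/(density·A) = 2320/(2680×2.6880e-04) = 3220 m
R = ρL/A = (2.59×10^-8)(3220)/(2.6880e-04) = 0.3103 Ω
P = I²R = (307)² × 0.3103 = 29200 W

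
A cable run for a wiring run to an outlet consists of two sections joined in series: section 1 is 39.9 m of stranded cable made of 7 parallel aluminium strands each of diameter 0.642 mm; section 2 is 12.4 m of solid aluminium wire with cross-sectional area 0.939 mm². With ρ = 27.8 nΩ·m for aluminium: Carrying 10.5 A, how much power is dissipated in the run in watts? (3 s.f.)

ρ = 27.8 nΩ·m = 2.78×10^-8 Ω·m
Section 1: A_strand = π(3.2100e-04)² = 3.237e-07 m²; R₁ = ρL/(N·A_s) = (2.78×10^-8)(39.9)/(7×3.237e-07) = 0.4895 Ω
Section 2: A = 0.939 mm² = 9.390e-07 m²
R₂ = (2.78×10^-8)(12.4)/(9.390e-07) = 0.3671 Ω
R = R₁ + R₂ = 0.8566 Ω
P = I²R = (10.5)² × 0.8566 = 94.4 W

94.4 W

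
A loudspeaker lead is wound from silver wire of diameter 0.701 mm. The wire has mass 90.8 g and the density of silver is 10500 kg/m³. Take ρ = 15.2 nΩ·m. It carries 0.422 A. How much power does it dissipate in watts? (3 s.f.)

ρ = 15.2 nΩ·m = 1.52×10^-8 Ω·m
A = π(d/2)² = π(3.5050e-04 m)² = 3.8595e-07 m²
L = m/(density·A) = 0.0908/(10500×3.8595e-07) = 22.41 m
R = ρL/A = (1.52×10^-8)(22.41)/(3.8595e-07) = 0.8824 Ω
P = I²R = (0.422)² × 0.8824 = 0.157 W

0.157 W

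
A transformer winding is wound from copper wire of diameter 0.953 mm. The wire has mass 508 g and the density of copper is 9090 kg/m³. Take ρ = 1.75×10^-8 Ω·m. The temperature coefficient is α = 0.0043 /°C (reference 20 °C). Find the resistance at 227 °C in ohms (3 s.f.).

3.63 Ω

A = π(d/2)² = π(4.7650e-04 m)² = 7.1331e-07 m²
L = m/(density·A) = 0.508/(9090×7.1331e-07) = 78.35 m
R = ρL/A = (1.75×10^-8)(78.35)/(7.1331e-07) = 1.922 Ω
R(227 °C) = 1.922 × (1 + 0.0043×207) = 3.63 Ω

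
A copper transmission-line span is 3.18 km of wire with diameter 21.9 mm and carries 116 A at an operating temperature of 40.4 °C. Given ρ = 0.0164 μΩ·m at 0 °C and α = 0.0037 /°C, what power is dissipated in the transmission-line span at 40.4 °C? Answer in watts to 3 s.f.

ρ = 0.0164 μΩ·m = 1.64×10^-8 Ω·m
A = π(d/2)² = π(1.0950e-02 m)² = 3.767e-04 m²
R₍0₎ = ρL/A = (1.64×10^-8)(3180)/(3.767e-04) = 0.1384 Ω
R₍40.4₎ = R₍0₎(1 + αΔT) = 0.1384 × (1 + 0.0037×40.4) = 0.1591 Ω
P = I²R = (116)² × 0.1591 = 2140 W

2140 W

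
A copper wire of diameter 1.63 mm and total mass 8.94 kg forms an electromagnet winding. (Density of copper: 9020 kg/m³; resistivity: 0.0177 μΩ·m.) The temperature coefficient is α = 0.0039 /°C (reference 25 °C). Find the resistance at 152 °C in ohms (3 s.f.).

ρ = 0.0177 μΩ·m = 1.77×10^-8 Ω·m
A = π(d/2)² = π(8.1500e-04 m)² = 2.0867e-06 m²
L = m/(density·A) = 8.94/(9020×2.0867e-06) = 475 m
R = ρL/A = (1.77×10^-8)(475)/(2.0867e-06) = 4.029 Ω
R(152 °C) = 4.029 × (1 + 0.0039×127) = 6.02 Ω

6.02 Ω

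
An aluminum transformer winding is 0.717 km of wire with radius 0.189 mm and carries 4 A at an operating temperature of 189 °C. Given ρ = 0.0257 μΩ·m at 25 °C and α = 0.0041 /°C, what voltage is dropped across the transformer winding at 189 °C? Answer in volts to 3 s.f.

ρ = 0.0257 μΩ·m = 2.57×10^-8 Ω·m
A = πr² = π(1.8900e-04 m)² = 1.122e-07 m²
R₍25₎ = ρL/A = (2.57×10^-8)(717)/(1.122e-07) = 164.2 Ω
R₍189₎ = R₍25₎(1 + αΔT) = 164.2 × (1 + 0.0041×164) = 274.6 Ω
V = IR = 4 × 274.6 = 1100 V

1100 V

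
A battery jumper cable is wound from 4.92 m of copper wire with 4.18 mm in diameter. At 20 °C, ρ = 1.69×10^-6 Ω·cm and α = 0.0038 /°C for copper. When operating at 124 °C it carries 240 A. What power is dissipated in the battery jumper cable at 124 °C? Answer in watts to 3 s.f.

ρ = 1.69×10^-6 Ω·cm = 1.69×10^-8 Ω·m
A = π(d/2)² = π(2.0900e-03 m)² = 1.372e-05 m²
R₍20₎ = ρL/A = (1.69×10^-8)(4.92)/(1.372e-05) = 0.006059 Ω
R₍124₎ = R₍20₎(1 + αΔT) = 0.006059 × (1 + 0.0038×104) = 0.008454 Ω
P = I²R = (240)² × 0.008454 = 487 W

487 W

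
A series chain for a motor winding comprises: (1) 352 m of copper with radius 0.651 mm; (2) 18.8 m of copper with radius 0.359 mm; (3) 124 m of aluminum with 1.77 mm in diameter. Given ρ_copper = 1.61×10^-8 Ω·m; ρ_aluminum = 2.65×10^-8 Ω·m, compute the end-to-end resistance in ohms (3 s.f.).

Seg 1: A = πr² = π(6.5100e-04 m)² = 1.331e-06 m²
R_1 = (1.61×10^-8)(352)/(1.331e-06) = 4.257 Ω
Seg 2: A = πr² = π(3.5900e-04 m)² = 4.049e-07 m²
R_2 = (1.61×10^-8)(18.8)/(4.049e-07) = 0.7476 Ω
Seg 3: A = π(d/2)² = π(8.8500e-04 m)² = 2.461e-06 m²
R_3 = (2.65×10^-8)(124)/(2.461e-06) = 1.335 Ω
R_total = R_1 + R_2 + R_3 = 6.34 Ω

6.34 Ω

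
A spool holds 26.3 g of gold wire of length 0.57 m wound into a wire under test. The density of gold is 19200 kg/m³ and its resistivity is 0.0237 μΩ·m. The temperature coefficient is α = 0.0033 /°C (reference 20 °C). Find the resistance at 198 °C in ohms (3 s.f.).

ρ = 0.0237 μΩ·m = 2.37×10^-8 Ω·m
A = m/(density·L) = 0.0263/(19200×0.57) = 2.4031e-06 m²
R = ρL/A = (2.37×10^-8)(0.57)/(2.4031e-06) = 0.005621 Ω
R(198 °C) = 0.005621 × (1 + 0.0033×178) = 0.00892 Ω

0.00892 Ω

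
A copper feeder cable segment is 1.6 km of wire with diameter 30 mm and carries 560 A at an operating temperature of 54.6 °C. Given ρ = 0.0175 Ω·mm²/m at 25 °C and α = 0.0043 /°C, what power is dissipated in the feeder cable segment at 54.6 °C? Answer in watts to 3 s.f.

14000 W

ρ = 0.0175 Ω·mm²/m = 1.75×10^-8 Ω·m
A = π(d/2)² = π(1.5000e-02 m)² = 7.069e-04 m²
R₍25₎ = ρL/A = (1.75×10^-8)(1600)/(7.069e-04) = 0.03961 Ω
R₍54.6₎ = R₍25₎(1 + αΔT) = 0.03961 × (1 + 0.0043×29.6) = 0.04465 Ω
P = I²R = (560)² × 0.04465 = 14000 W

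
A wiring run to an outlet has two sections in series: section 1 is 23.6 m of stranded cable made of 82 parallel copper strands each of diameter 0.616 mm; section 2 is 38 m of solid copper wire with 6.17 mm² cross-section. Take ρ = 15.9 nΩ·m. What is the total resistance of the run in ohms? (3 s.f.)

0.113 Ω

ρ = 15.9 nΩ·m = 1.59×10^-8 Ω·m
Section 1: A_strand = π(3.0800e-04)² = 2.980e-07 m²; R₁ = ρL/(N·A_s) = (1.59×10^-8)(23.6)/(82×2.980e-07) = 0.01535 Ω
Section 2: A = 6.17 mm² = 6.170e-06 m²
R₂ = (1.59×10^-8)(38)/(6.170e-06) = 0.09793 Ω
R = R₁ + R₂ = 0.113 Ω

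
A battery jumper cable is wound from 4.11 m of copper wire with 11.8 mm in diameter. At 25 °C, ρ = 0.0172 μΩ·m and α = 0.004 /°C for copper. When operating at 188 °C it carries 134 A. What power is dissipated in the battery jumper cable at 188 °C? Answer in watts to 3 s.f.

ρ = 0.0172 μΩ·m = 1.72×10^-8 Ω·m
A = π(d/2)² = π(5.9000e-03 m)² = 1.094e-04 m²
R₍25₎ = ρL/A = (1.72×10^-8)(4.11)/(1.094e-04) = 6.464×10^-4 Ω
R₍188₎ = R₍25₎(1 + αΔT) = 6.464×10^-4 × (1 + 0.004×163) = 0.001068 Ω
P = I²R = (134)² × 0.001068 = 19.2 W

19.2 W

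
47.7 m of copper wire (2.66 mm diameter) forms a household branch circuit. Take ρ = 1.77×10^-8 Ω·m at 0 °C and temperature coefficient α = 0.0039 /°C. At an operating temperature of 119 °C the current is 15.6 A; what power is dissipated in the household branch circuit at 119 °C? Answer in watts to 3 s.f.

A = π(d/2)² = π(1.3300e-03 m)² = 5.557e-06 m²
R₍0₎ = ρL/A = (1.77×10^-8)(47.7)/(5.557e-06) = 0.1519 Ω
R₍119₎ = R₍0₎(1 + αΔT) = 0.1519 × (1 + 0.0039×119) = 0.2224 Ω
P = I²R = (15.6)² × 0.2224 = 54.1 W

54.1 W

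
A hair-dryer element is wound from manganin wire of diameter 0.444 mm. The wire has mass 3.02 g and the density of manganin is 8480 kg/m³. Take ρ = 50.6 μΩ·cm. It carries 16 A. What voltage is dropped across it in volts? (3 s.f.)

120 V

ρ = 50.6 μΩ·cm = 5.06×10^-7 Ω·m
A = π(d/2)² = π(2.2200e-04 m)² = 1.5483e-07 m²
L = m/(density·A) = 0.00302/(8480×1.5483e-07) = 2.3 m
R = ρL/A = (5.06×10^-7)(2.3)/(1.5483e-07) = 7.517 Ω
V = IR = 16 × 7.517 = 120 V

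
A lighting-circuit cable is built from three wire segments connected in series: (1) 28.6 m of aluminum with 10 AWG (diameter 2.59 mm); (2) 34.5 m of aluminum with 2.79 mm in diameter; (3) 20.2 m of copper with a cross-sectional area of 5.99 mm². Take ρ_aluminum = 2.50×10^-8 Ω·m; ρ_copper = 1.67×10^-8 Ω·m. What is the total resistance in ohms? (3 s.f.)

0.333 Ω

Seg 1: A = π(2.59/2 mm)² = π(1.2950e-03 m)² = 5.269e-06 m²
R_1 = (2.50×10^-8)(28.6)/(5.269e-06) = 0.1357 Ω
Seg 2: A = π(d/2)² = π(1.3950e-03 m)² = 6.114e-06 m²
R_2 = (2.50×10^-8)(34.5)/(6.114e-06) = 0.1411 Ω
Seg 3: A = 5.99 mm² = 5.990e-06 m²
R_3 = (1.67×10^-8)(20.2)/(5.990e-06) = 0.05632 Ω
R_total = R_1 + R_2 + R_3 = 0.333 Ω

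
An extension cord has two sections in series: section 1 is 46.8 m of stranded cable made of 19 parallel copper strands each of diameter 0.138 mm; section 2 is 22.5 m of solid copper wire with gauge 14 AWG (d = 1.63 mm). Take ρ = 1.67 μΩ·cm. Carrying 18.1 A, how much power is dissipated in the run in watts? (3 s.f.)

ρ = 1.67 μΩ·cm = 1.67×10^-8 Ω·m
Section 1: A_strand = π(6.9000e-05)² = 1.496e-08 m²; R₁ = ρL/(N·A_s) = (1.67×10^-8)(46.8)/(19×1.496e-08) = 2.75 Ω
Section 2: A = π(1.63/2 mm)² = π(8.1500e-04 m)² = 2.087e-06 m²
R₂ = (1.67×10^-8)(22.5)/(2.087e-06) = 0.1801 Ω
R = R₁ + R₂ = 2.93 Ω
P = I²R = (18.1)² × 2.93 = 960 W

960 W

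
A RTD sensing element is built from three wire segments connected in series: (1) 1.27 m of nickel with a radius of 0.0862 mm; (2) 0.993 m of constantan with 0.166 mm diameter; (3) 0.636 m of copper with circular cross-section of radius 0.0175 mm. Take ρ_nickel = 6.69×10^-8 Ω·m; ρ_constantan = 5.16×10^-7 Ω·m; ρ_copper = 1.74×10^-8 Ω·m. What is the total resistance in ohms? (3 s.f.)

38.8 Ω

Seg 1: A = πr² = π(8.6200e-05 m)² = 2.334e-08 m²
R_1 = (6.69×10^-8)(1.27)/(2.334e-08) = 3.64 Ω
Seg 2: A = π(d/2)² = π(8.3000e-05 m)² = 2.164e-08 m²
R_2 = (5.16×10^-7)(0.993)/(2.164e-08) = 23.68 Ω
Seg 3: A = πr² = π(1.7500e-05 m)² = 9.621e-10 m²
R_3 = (1.74×10^-8)(0.636)/(9.621e-10) = 11.5 Ω
R_total = R_1 + R_2 + R_3 = 38.8 Ω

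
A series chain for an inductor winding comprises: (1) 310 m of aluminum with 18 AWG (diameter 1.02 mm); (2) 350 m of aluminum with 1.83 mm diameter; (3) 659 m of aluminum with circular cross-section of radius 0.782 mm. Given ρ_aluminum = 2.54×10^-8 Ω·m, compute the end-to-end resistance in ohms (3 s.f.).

21.7 Ω

Seg 1: A = π(1.02/2 mm)² = π(5.1000e-04 m)² = 8.171e-07 m²
R_1 = (2.54×10^-8)(310)/(8.171e-07) = 9.636 Ω
Seg 2: A = π(d/2)² = π(9.1500e-04 m)² = 2.630e-06 m²
R_2 = (2.54×10^-8)(350)/(2.630e-06) = 3.38 Ω
Seg 3: A = πr² = π(7.8200e-04 m)² = 1.921e-06 m²
R_3 = (2.54×10^-8)(659)/(1.921e-06) = 8.713 Ω
R_total = R_1 + R_2 + R_3 = 21.7 Ω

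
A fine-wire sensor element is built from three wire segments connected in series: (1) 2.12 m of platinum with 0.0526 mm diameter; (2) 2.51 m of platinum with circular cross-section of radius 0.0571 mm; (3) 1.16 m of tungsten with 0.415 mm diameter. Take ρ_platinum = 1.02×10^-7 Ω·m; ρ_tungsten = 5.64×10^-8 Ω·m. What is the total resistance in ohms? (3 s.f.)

Seg 1: A = π(d/2)² = π(2.6300e-05 m)² = 2.173e-09 m²
R_1 = (1.02×10^-7)(2.12)/(2.173e-09) = 99.51 Ω
Seg 2: A = πr² = π(5.7100e-05 m)² = 1.024e-08 m²
R_2 = (1.02×10^-7)(2.51)/(1.024e-08) = 24.99 Ω
Seg 3: A = π(d/2)² = π(2.0750e-04 m)² = 1.353e-07 m²
R_3 = (5.64×10^-8)(1.16)/(1.353e-07) = 0.4837 Ω
R_total = R_1 + R_2 + R_3 = 125 Ω

125 Ω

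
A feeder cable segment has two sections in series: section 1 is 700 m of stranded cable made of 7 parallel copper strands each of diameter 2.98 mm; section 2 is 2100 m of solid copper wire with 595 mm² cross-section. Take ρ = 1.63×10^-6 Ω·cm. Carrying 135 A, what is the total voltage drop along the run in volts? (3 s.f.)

ρ = 1.63×10^-6 Ω·cm = 1.63×10^-8 Ω·m
Section 1: A_strand = π(1.4900e-03)² = 6.975e-06 m²; R₁ = ρL/(N·A_s) = (1.63×10^-8)(700)/(7×6.975e-06) = 0.2337 Ω
Section 2: A = 595 mm² = 5.950e-04 m²
R₂ = (1.63×10^-8)(2100)/(5.950e-04) = 0.05753 Ω
R = R₁ + R₂ = 0.2912 Ω
V = IR = 135 × 0.2912 = 39.3 V

39.3 V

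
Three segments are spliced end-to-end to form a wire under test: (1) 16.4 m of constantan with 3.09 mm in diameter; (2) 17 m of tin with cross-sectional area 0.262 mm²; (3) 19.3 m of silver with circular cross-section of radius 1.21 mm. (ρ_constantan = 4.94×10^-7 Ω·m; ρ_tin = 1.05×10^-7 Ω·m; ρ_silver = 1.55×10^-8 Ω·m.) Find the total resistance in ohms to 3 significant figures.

7.96 Ω

Seg 1: A = π(d/2)² = π(1.5450e-03 m)² = 7.499e-06 m²
R_1 = (4.94×10^-7)(16.4)/(7.499e-06) = 1.08 Ω
Seg 2: A = 0.262 mm² = 2.620e-07 m²
R_2 = (1.05×10^-7)(17)/(2.620e-07) = 6.813 Ω
Seg 3: A = πr² = π(1.2100e-03 m)² = 4.600e-06 m²
R_3 = (1.55×10^-8)(19.3)/(4.600e-06) = 0.06504 Ω
R_total = R_1 + R_2 + R_3 = 7.96 Ω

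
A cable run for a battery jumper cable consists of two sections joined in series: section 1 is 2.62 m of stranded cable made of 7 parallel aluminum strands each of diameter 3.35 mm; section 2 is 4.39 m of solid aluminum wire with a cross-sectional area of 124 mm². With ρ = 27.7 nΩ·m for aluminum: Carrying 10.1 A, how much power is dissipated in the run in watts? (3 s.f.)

ρ = 27.7 nΩ·m = 2.77×10^-8 Ω·m
Section 1: A_strand = π(1.6750e-03)² = 8.814e-06 m²; R₁ = ρL/(N·A_s) = (2.77×10^-8)(2.62)/(7×8.814e-06) = 0.001176 Ω
Section 2: A = 124 mm² = 1.240e-04 m²
R₂ = (2.77×10^-8)(4.39)/(1.240e-04) = 9.807×10^-4 Ω
R = R₁ + R₂ = 0.002157 Ω
P = I²R = (10.1)² × 0.002157 = 0.220 W

0.220 W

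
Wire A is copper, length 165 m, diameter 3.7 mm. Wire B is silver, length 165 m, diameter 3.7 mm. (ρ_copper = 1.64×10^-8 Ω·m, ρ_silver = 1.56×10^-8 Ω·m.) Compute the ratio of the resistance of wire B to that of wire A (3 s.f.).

R ∝ ρL/d², so R_B/R_A = (ρ_B/ρ_A)
= (1.56×10^-8/1.64×10^-8) = 0.951

0.951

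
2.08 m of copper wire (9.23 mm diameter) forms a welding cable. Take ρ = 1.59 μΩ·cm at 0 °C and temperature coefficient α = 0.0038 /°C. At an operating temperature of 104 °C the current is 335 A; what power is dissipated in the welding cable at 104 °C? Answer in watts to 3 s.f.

77.4 W

ρ = 1.59 μΩ·cm = 1.59×10^-8 Ω·m
A = π(d/2)² = π(4.6150e-03 m)² = 6.691e-05 m²
R₍0₎ = ρL/A = (1.59×10^-8)(2.08)/(6.691e-05) = 4.943×10^-4 Ω
R₍104₎ = R₍0₎(1 + αΔT) = 4.943×10^-4 × (1 + 0.0038×104) = 6.896×10^-4 Ω
P = I²R = (335)² × 6.896×10^-4 = 77.4 W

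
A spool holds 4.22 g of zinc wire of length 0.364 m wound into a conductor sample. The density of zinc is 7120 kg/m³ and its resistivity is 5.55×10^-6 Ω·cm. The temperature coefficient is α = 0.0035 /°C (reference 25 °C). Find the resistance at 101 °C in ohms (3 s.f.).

ρ = 5.55×10^-6 Ω·cm = 5.55×10^-8 Ω·m
A = m/(density·L) = 0.00422/(7120×0.364) = 1.6283e-06 m²
R = ρL/A = (5.55×10^-8)(0.364)/(1.6283e-06) = 0.01241 Ω
R(101 °C) = 0.01241 × (1 + 0.0035×76) = 0.0157 Ω

0.0157 Ω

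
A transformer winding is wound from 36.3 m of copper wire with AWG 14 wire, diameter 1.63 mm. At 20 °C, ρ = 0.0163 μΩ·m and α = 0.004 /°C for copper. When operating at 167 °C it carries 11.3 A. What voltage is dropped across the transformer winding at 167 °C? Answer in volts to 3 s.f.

ρ = 0.0163 μΩ·m = 1.63×10^-8 Ω·m
A = π(1.63/2 mm)² = π(8.1500e-04 m)² = 2.087e-06 m²
R₍20₎ = ρL/A = (1.63×10^-8)(36.3)/(2.087e-06) = 0.2835 Ω
R₍167₎ = R₍20₎(1 + αΔT) = 0.2835 × (1 + 0.004×147) = 0.4503 Ω
V = IR = 11.3 × 0.4503 = 5.09 V

5.09 V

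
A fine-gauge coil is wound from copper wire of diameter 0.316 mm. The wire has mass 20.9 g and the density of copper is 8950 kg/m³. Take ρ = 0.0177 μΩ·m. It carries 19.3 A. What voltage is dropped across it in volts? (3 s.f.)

130 V

ρ = 0.0177 μΩ·m = 1.77×10^-8 Ω·m
A = π(d/2)² = π(1.5800e-04 m)² = 7.8427e-08 m²
L = m/(density·A) = 0.0209/(8950×7.8427e-08) = 29.78 m
R = ρL/A = (1.77×10^-8)(29.78)/(7.8427e-08) = 6.72 Ω
V = IR = 19.3 × 6.72 = 130 V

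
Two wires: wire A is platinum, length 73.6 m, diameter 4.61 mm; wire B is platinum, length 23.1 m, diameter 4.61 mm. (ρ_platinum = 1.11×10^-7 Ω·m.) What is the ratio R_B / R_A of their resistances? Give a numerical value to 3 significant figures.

R ∝ ρL/d², so R_B/R_A = (L_B/L_A)
= (23.1/73.6) = 0.314

0.314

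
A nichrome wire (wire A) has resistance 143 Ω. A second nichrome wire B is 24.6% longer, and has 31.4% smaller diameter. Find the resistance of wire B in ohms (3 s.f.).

379 Ω

R ∝ L/d², so R_B/R_A = (1 + 24.6/100) × (1 − 31.4/100)⁻²
= 1.246 × 2.125 = 2.648
R_B = 2.648 × 143 = 379 Ω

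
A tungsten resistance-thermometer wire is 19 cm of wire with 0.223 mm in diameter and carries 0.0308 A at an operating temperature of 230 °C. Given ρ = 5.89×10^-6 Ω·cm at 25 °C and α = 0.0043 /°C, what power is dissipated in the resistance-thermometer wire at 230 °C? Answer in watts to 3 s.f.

5.11×10^-4 W

ρ = 5.89×10^-6 Ω·cm = 5.89×10^-8 Ω·m
A = π(d/2)² = π(1.1150e-04 m)² = 3.906e-08 m²
R₍25₎ = ρL/A = (5.89×10^-8)(0.19)/(3.906e-08) = 0.2865 Ω
R₍230₎ = R₍25₎(1 + αΔT) = 0.2865 × (1 + 0.0043×205) = 0.5391 Ω
P = I²R = (0.0308)² × 0.5391 = 5.11×10^-4 W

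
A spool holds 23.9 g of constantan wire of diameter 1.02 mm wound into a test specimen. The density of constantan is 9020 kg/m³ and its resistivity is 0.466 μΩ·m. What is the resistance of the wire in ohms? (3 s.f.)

ρ = 0.466 μΩ·m = 4.66×10^-7 Ω·m
A = π(d/2)² = π(5.1000e-04 m)² = 8.1713e-07 m²
L = m/(density·A) = 0.0239/(9020×8.1713e-07) = 3.243 m
R = ρL/A = (4.66×10^-7)(3.243)/(8.1713e-07) = 1.85 Ω

1.85 Ω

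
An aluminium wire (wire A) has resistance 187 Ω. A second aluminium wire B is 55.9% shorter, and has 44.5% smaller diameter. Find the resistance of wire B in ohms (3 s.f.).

268 Ω

R ∝ L/d², so R_B/R_A = (1 − 55.9/100) × (1 − 44.5/100)⁻²
= 0.441 × 3.247 = 1.432
R_B = 1.432 × 187 = 268 Ω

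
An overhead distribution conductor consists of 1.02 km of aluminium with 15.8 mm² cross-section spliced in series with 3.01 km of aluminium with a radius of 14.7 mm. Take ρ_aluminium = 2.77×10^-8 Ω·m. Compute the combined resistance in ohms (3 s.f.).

Segment 1: A = 15.8 mm² = 1.580e-05 m²
R₁ = ρL/A = (2.77×10^-8)(1020)/(1.580e-05) = 1.788 Ω
Segment 2: A = πr² = π(1.4700e-02 m)² = 6.789e-04 m²
R₂ = (2.77×10^-8)(3010)/(6.789e-04) = 0.1228 Ω
R = R₁ + R₂ = 1.91 Ω

1.91 Ω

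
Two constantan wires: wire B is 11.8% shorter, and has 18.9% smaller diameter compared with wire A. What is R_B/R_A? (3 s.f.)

R ∝ L/d², so R_B/R_A = (1 − 11.8/100) × (1 − 18.9/100)⁻²
= 0.882 × 1.52 = 1.34

1.34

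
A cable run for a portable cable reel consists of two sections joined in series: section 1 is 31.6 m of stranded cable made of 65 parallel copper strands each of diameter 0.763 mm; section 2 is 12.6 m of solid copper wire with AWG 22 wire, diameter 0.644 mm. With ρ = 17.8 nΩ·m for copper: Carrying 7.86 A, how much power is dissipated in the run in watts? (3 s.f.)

ρ = 17.8 nΩ·m = 1.78×10^-8 Ω·m
Section 1: A_strand = π(3.8150e-04)² = 4.572e-07 m²; R₁ = ρL/(N·A_s) = (1.78×10^-8)(31.6)/(65×4.572e-07) = 0.01893 Ω
Section 2: A = π(0.644/2 mm)² = π(3.2200e-04 m)² = 3.257e-07 m²
R₂ = (1.78×10^-8)(12.6)/(3.257e-07) = 0.6885 Ω
R = R₁ + R₂ = 0.7075 Ω
P = I²R = (7.86)² × 0.7075 = 43.7 W

43.7 W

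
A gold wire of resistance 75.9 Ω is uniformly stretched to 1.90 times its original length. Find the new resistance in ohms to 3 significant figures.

Volume constant ⇒ A' = A/k with k = 1.9. R' = ρ(kL)/(A/k) = k²R.
R' = 3.61 × 75.9 = 274 Ω

274 Ω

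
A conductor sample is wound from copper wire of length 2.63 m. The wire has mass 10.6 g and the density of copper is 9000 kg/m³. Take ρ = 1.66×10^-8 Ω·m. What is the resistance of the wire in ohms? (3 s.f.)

0.0975 Ω

A = m/(density·L) = 0.0106/(9000×2.63) = 4.4782e-07 m²
R = ρL/A = (1.66×10^-8)(2.63)/(4.4782e-07) = 0.0975 Ω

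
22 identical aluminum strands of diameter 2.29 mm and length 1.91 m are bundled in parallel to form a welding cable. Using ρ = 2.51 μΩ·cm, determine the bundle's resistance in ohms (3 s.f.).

ρ = 2.51 μΩ·cm = 2.51×10^-8 Ω·m
A_strand = π(1.1450e-03 m)² = 4.119e-06 m²
R_strand = ρL/A = (2.51×10^-8)(1.91)/(4.119e-06) = 0.01164 Ω
R_total = R_strand/N = 0.01164/22 = 5.29×10^-4 Ω

5.29×10^-4 Ω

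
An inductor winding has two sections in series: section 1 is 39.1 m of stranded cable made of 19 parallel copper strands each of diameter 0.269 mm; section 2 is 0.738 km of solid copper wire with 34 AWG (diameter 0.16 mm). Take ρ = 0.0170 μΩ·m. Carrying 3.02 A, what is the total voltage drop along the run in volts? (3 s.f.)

ρ = 0.0170 μΩ·m = 1.70×10^-8 Ω·m
Section 1: A_strand = π(1.3450e-04)² = 5.683e-08 m²; R₁ = ρL/(N·A_s) = (1.70×10^-8)(39.1)/(19×5.683e-08) = 0.6156 Ω
Section 2: A = π(0.16/2 mm)² = π(8.0000e-05 m)² = 2.011e-08 m²
R₂ = (1.70×10^-8)(738)/(2.011e-08) = 624 Ω
R = R₁ + R₂ = 624.6 Ω
V = IR = 3.02 × 624.6 = 1890 V

1890 V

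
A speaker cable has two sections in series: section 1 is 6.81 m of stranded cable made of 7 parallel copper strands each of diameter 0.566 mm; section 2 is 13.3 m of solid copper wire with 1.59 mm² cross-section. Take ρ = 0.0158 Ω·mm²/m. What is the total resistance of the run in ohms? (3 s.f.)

ρ = 0.0158 Ω·mm²/m = 1.58×10^-8 Ω·m
Section 1: A_strand = π(2.8300e-04)² = 2.516e-07 m²; R₁ = ρL/(N·A_s) = (1.58×10^-8)(6.81)/(7×2.516e-07) = 0.06109 Ω
Section 2: A = 1.59 mm² = 1.590e-06 m²
R₂ = (1.58×10^-8)(13.3)/(1.590e-06) = 0.1322 Ω
R = R₁ + R₂ = 0.193 Ω

0.193 Ω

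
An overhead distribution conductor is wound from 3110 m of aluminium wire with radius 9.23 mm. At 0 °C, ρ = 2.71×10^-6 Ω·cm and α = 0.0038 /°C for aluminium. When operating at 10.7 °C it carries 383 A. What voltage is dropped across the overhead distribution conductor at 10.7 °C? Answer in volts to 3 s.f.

126 V

ρ = 2.71×10^-6 Ω·cm = 2.71×10^-8 Ω·m
A = πr² = π(9.2300e-03 m)² = 2.676e-04 m²
R₍0₎ = ρL/A = (2.71×10^-8)(3110)/(2.676e-04) = 0.3149 Ω
R₍10.7₎ = R₍0₎(1 + αΔT) = 0.3149 × (1 + 0.0038×10.7) = 0.3277 Ω
V = IR = 383 × 0.3277 = 126 V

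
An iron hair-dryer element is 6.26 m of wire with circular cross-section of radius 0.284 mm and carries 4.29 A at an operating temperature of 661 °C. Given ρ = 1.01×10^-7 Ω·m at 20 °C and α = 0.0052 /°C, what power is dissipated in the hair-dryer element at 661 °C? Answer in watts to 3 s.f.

199 W

A = πr² = π(2.8400e-04 m)² = 2.534e-07 m²
R₍20₎ = ρL/A = (1.01×10^-7)(6.26)/(2.534e-07) = 2.495 Ω
R₍661₎ = R₍20₎(1 + αΔT) = 2.495 × (1 + 0.0052×641) = 10.81 Ω
P = I²R = (4.29)² × 10.81 = 199 W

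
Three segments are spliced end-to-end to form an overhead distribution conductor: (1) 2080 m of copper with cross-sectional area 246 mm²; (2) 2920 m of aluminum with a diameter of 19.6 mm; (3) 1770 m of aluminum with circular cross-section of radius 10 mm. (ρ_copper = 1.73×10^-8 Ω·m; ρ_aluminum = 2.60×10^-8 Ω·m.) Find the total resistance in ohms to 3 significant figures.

Seg 1: A = 246 mm² = 2.460e-04 m²
R_1 = (1.73×10^-8)(2080)/(2.460e-04) = 0.1463 Ω
Seg 2: A = π(d/2)² = π(9.8000e-03 m)² = 3.017e-04 m²
R_2 = (2.60×10^-8)(2920)/(3.017e-04) = 0.2516 Ω
Seg 3: A = πr² = π(1.0000e-02 m)² = 3.142e-04 m²
R_3 = (2.60×10^-8)(1770)/(3.142e-04) = 0.1465 Ω
R_total = R_1 + R_2 + R_3 = 0.544 Ω

0.544 Ω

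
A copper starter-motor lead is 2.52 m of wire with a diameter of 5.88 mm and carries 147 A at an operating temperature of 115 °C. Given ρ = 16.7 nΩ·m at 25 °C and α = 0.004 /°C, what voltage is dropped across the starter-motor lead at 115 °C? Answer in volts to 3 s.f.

0.310 V

ρ = 16.7 nΩ·m = 1.67×10^-8 Ω·m
A = π(d/2)² = π(2.9400e-03 m)² = 2.715e-05 m²
R₍25₎ = ρL/A = (1.67×10^-8)(2.52)/(2.715e-05) = 0.00155 Ω
R₍115₎ = R₍25₎(1 + αΔT) = 0.00155 × (1 + 0.004×90) = 0.002108 Ω
V = IR = 147 × 0.002108 = 0.310 V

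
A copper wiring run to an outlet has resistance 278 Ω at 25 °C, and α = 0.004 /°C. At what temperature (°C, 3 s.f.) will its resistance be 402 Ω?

137 °C

R = R₀(1 + α(T − T₀)) ⇒ T = T₀ + (R/R₀ − 1)/α
T = 25 + (402/278 − 1)/0.004 = 25 + (0.446)/0.004 = 137 °C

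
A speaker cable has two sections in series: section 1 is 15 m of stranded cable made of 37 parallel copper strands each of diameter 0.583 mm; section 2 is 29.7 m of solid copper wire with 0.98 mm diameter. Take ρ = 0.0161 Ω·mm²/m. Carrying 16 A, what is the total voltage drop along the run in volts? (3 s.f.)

10.5 V

ρ = 0.0161 Ω·mm²/m = 1.61×10^-8 Ω·m
Section 1: A_strand = π(2.9150e-04)² = 2.669e-07 m²; R₁ = ρL/(N·A_s) = (1.61×10^-8)(15)/(37×2.669e-07) = 0.02445 Ω
Section 2: A = π(d/2)² = π(4.9000e-04 m)² = 7.543e-07 m²
R₂ = (1.61×10^-8)(29.7)/(7.543e-07) = 0.6339 Ω
R = R₁ + R₂ = 0.6584 Ω
V = IR = 16 × 0.6584 = 10.5 V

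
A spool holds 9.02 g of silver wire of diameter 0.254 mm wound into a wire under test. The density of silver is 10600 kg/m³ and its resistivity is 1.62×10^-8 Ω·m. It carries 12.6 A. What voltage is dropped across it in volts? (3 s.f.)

A = π(d/2)² = π(1.2700e-04 m)² = 5.0671e-08 m²
L = m/(density·A) = 0.00902/(10600×5.0671e-08) = 16.79 m
R = ρL/A = (1.62×10^-8)(16.79)/(5.0671e-08) = 5.369 Ω
V = IR = 12.6 × 5.369 = 67.7 V

67.7 V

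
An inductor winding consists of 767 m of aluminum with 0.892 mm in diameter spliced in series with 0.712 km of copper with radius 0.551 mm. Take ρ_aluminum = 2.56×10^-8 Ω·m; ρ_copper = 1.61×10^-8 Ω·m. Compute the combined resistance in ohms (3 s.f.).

Segment 1: A = π(d/2)² = π(4.4600e-04 m)² = 6.249e-07 m²
R₁ = ρL/A = (2.56×10^-8)(767)/(6.249e-07) = 31.42 Ω
Segment 2: A = πr² = π(5.5100e-04 m)² = 9.538e-07 m²
R₂ = (1.61×10^-8)(712)/(9.538e-07) = 12.02 Ω
R = R₁ + R₂ = 43.4 Ω

43.4 Ω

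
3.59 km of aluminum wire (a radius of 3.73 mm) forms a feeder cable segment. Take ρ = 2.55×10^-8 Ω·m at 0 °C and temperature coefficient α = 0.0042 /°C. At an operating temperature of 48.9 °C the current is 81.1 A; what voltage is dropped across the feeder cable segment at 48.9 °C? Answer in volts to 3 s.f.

A = πr² = π(3.7300e-03 m)² = 4.371e-05 m²
R₍0₎ = ρL/A = (2.55×10^-8)(3590)/(4.371e-05) = 2.094 Ω
R₍48.9₎ = R₍0₎(1 + αΔT) = 2.094 × (1 + 0.0042×48.9) = 2.525 Ω
V = IR = 81.1 × 2.525 = 205 V

205 V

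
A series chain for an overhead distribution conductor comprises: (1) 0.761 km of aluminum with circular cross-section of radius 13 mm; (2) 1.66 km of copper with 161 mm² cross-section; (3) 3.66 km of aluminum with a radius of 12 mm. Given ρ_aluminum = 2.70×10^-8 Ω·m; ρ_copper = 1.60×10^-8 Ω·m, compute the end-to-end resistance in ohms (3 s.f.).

0.422 Ω

Seg 1: A = πr² = π(1.3000e-02 m)² = 5.309e-04 m²
R_1 = (2.70×10^-8)(761)/(5.309e-04) = 0.0387 Ω
Seg 2: A = 161 mm² = 1.610e-04 m²
R_2 = (1.60×10^-8)(1660)/(1.610e-04) = 0.165 Ω
Seg 3: A = πr² = π(1.2000e-02 m)² = 4.524e-04 m²
R_3 = (2.70×10^-8)(3660)/(4.524e-04) = 0.2184 Ω
R_total = R_1 + R_2 + R_3 = 0.422 Ω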